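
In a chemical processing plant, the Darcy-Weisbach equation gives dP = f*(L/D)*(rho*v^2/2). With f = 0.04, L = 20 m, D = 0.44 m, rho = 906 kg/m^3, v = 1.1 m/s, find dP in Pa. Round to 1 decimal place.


dP = f * (L/D) * (rho*v^2/2)
dP = 0.04 * (20/0.44) * (906*1.1^2/2)
L/D = 45.45454545
rho*v^2/2 = 906*1.21/2 = 548.13
dP = 0.04 * 45.45454545 * 548.13
dP = 996.6 Pa


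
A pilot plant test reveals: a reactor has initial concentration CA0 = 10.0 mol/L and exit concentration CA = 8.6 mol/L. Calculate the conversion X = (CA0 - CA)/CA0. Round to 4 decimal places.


X = (CA0 - CA) / CA0
X = (10.0 - 8.6) / 10.0
X = 1.4 / 10.0
X = 0.1400


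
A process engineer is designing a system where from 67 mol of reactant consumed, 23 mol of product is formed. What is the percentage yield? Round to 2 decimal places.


Yield = (moles product / moles consumed) * 100%
Yield = (23 / 67) * 100
Yield = 0.3433 * 100
Yield = 34.33%


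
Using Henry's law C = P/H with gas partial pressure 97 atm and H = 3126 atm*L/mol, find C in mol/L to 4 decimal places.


C = P / H
C = 97 / 3126
C = 0.0310 mol/L


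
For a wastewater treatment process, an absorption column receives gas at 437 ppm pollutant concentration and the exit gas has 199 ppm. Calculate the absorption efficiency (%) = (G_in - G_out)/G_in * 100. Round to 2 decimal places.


Efficiency = (G_in - G_out) / G_in * 100%
Efficiency = (437 - 199) / 437 * 100
Efficiency = 238 / 437 * 100
Efficiency = 54.46%


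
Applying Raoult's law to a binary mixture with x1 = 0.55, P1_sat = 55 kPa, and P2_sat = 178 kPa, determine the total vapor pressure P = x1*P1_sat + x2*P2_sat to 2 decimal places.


P = x1*P1_sat + x2*P2_sat
x2 = 1 - x1 = 1 - 0.55 = 0.45
P = 0.55*55 + 0.45*178
P = 30.25 + 80.1
P = 110.35 kPa


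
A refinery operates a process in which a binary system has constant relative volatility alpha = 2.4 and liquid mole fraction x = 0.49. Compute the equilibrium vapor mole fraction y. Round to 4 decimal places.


y = alpha*x / (1 + (alpha-1)*x)
y = 2.4*0.49 / (1 + (2.4-1)*0.49)
y = 1.176 / (1 + 0.686)
y = 1.176 / 1.686
y = 0.6975


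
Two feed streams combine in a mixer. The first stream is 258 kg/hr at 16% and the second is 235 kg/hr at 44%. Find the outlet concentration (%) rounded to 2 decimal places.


Mass balance on solute: F1*x1 + F2*x2 = F3*x3
F3 = F1 + F2 = 258 + 235 = 493 kg/hr
x3 = (F1*x1 + F2*x2)/F3
x3 = (258*0.16 + 235*0.44) / 493
x3 = 29.35%


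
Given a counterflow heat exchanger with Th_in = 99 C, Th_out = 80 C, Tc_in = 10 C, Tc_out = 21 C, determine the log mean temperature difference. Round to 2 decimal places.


dT1 = Th_in - Tc_out = 99 - 21 = 78
dT2 = Th_out - Tc_in = 80 - 10 = 70
LMTD = (dT1 - dT2) / ln(dT1/dT2)
LMTD = (78 - 70) / ln(78/70)
LMTD = 73.93 K


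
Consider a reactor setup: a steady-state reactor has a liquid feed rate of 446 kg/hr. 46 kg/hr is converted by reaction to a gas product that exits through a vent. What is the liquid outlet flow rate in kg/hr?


Steady-state mass balance on the main outlet: F_out = F_in - F_removed
F_out = 446 - 46
F_out = 400 kg/hr


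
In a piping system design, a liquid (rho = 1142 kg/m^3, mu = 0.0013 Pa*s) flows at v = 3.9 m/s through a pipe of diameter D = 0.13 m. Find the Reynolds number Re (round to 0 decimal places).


Re = rho * v * D / mu
Re = 1142 * 3.9 * 0.13 / 0.0013
Re = 578.994 / 0.0013
Re = 445380


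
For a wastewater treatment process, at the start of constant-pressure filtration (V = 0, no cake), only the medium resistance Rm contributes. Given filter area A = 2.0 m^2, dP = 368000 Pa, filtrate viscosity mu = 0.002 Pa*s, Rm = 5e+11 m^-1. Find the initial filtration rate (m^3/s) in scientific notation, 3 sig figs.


rate = A * dP / (mu * Rm)
rate = 2.0 * 368000 / (0.002 * 5e+11)
rate = 736000.0 / 1.000e+09
rate = 7.36e-04 m^3/s


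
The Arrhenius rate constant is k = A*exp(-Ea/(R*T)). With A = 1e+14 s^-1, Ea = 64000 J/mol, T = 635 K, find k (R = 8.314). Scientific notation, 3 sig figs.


k = A * exp(-Ea/(R*T))
k = 1e+14 * exp(-64000 / (8.314 * 635))
k = 1e+14 * exp(-12.122613)
k = 5.44e+08


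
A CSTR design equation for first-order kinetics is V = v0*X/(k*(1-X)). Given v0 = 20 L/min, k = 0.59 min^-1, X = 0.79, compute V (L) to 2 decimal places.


V = v0 * X / (k * (1 - X))
V = 20 * 0.79 / (0.59 * (1 - 0.79))
V = 15.8 / (0.59 * 0.21)
V = 15.8 / 0.1239
V = 127.52 L


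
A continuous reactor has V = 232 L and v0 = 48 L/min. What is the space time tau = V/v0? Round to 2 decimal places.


tau = V / v0
tau = 232 / 48
tau = 4.83 min


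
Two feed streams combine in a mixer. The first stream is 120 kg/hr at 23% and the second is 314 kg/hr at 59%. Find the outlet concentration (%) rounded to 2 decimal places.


Mass balance on solute: F1*x1 + F2*x2 = F3*x3
F3 = F1 + F2 = 120 + 314 = 434 kg/hr
x3 = (F1*x1 + F2*x2)/F3
x3 = (120*0.23 + 314*0.59) / 434
x3 = 49.05%


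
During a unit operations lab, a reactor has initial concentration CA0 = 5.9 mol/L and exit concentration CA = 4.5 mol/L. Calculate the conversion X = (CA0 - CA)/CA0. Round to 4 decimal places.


X = (CA0 - CA) / CA0
X = (5.9 - 4.5) / 5.9
X = 1.4 / 5.9
X = 0.2373


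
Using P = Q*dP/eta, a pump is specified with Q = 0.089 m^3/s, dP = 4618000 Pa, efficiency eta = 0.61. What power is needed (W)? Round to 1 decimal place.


P = Q * dP / eta
P = 0.089 * 4618000 / 0.61
P = 411002.0 / 0.61
P = 673773.8 W


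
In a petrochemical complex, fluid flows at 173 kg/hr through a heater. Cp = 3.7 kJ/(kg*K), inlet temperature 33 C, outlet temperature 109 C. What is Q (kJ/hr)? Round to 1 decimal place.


Q = m_dot * Cp * (T2 - T1)
Q = 173 * 3.7 * (109 - 33)
Q = 173 * 3.7 * 76
Q = 48647.6 kJ/hr


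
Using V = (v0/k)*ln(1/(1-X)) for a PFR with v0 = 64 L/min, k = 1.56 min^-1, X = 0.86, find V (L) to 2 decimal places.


V = (v0/k) * ln(1/(1-X))
V = (64/1.56) * ln(1/(1-0.86))
V = 41.025641 * ln(7.142857)
V = 41.025641 * 1.966113
V = 80.66 L


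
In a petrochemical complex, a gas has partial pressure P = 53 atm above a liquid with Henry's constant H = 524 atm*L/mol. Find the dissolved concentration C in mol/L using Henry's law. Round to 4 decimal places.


C = P / H
C = 53 / 524
C = 0.1011 mol/L


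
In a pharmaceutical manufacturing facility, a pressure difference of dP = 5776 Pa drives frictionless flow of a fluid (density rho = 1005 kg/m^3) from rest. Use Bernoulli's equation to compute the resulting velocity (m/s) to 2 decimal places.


v = sqrt(2*dP/rho)
v = sqrt(2*5776/1005)
v = sqrt(11.494527)
v = 3.39 m/s


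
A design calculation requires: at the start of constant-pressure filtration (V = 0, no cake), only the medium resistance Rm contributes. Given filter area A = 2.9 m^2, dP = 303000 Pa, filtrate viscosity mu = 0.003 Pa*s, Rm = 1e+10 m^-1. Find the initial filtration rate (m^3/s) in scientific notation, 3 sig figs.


rate = A * dP / (mu * Rm)
rate = 2.9 * 303000 / (0.003 * 1e+10)
rate = 878700.0 / 3.000e+07
rate = 2.93e-02 m^3/s


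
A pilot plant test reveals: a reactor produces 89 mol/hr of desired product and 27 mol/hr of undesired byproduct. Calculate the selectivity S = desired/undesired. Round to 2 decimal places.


S = desired product rate / undesired product rate
S = 89 / 27
S = 3.30


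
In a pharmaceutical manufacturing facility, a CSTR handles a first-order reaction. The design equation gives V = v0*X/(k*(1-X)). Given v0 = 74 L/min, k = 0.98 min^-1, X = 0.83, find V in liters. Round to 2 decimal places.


V = v0 * X / (k * (1 - X))
V = 74 * 0.83 / (0.98 * (1 - 0.83))
V = 61.42 / (0.98 * 0.17)
V = 61.42 / 0.1666
V = 368.67 L


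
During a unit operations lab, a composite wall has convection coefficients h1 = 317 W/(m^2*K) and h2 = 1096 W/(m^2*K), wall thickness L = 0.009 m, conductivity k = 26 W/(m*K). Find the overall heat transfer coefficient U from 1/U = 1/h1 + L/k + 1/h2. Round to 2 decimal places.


1/U = 1/h1 + L/k + 1/h2
1/U = 1/317 + 0.009/26 + 1/1096
1/U = 0.0031545741 + 0.0003461538 + 0.0009124088
1/U = 0.0044131367
U = 226.60 W/(m^2*K)


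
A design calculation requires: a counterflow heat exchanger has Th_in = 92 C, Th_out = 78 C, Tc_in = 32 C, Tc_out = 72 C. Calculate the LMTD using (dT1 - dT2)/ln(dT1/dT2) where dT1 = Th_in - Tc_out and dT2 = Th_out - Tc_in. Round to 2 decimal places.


dT1 = Th_in - Tc_out = 92 - 72 = 20
dT2 = Th_out - Tc_in = 78 - 32 = 46
LMTD = (dT1 - dT2) / ln(dT1/dT2)
LMTD = (20 - 46) / ln(20/46)
LMTD = 31.22 K


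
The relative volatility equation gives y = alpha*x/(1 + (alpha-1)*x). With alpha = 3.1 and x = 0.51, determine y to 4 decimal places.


y = alpha*x / (1 + (alpha-1)*x)
y = 3.1*0.51 / (1 + (3.1-1)*0.51)
y = 1.581 / (1 + 1.071)
y = 1.581 / 2.071
y = 0.7634


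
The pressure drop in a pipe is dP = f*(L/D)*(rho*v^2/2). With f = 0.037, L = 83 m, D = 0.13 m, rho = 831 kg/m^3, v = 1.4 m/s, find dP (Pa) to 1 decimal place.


dP = f * (L/D) * (rho*v^2/2)
dP = 0.037 * (83/0.13) * (831*1.4^2/2)
L/D = 638.46153846
rho*v^2/2 = 831*1.96/2 = 814.38
dP = 0.037 * 638.46153846 * 814.38
dP = 19238.2 Pa


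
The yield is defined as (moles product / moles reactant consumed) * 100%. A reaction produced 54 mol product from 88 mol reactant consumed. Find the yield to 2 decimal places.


Yield = (moles product / moles consumed) * 100%
Yield = (54 / 88) * 100
Yield = 0.6136 * 100
Yield = 61.36%


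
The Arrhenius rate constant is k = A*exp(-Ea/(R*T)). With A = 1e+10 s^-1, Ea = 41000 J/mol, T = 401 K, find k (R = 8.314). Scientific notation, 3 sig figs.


k = A * exp(-Ea/(R*T))
k = 1e+10 * exp(-41000 / (8.314 * 401))
k = 1e+10 * exp(-12.297858)
k = 4.56e+04


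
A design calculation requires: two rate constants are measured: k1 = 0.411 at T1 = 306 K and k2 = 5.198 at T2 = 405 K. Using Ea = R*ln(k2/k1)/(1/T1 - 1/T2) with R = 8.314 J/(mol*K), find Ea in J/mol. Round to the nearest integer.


Ea = R * ln(k2/k1) / (1/T1 - 1/T2)
ln(k2/k1) = ln(5.198/0.411) = 2.537436
1/T1 - 1/T2 = 1/306 - 1/405 = 0.000798838054
Ea = 8.314 * 2.537436 / 0.000798838054
Ea = 26409 J/mol


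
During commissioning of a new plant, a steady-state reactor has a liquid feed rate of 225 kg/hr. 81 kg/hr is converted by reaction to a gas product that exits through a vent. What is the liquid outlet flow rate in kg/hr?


Steady-state mass balance on the main outlet: F_out = F_in - F_removed
F_out = 225 - 81
F_out = 144 kg/hr


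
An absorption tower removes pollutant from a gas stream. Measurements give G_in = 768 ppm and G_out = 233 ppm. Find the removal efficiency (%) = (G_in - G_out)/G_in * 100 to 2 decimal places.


Efficiency = (G_in - G_out) / G_in * 100%
Efficiency = (768 - 233) / 768 * 100
Efficiency = 535 / 768 * 100
Efficiency = 69.66%


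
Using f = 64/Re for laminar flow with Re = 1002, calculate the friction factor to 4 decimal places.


f = 64 / Re
f = 64 / 1002
f = 0.0639


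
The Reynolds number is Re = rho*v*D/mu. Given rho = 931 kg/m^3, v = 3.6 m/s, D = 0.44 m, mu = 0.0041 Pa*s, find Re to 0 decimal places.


Re = rho * v * D / mu
Re = 931 * 3.6 * 0.44 / 0.0041
Re = 1474.704 / 0.0041
Re = 359684


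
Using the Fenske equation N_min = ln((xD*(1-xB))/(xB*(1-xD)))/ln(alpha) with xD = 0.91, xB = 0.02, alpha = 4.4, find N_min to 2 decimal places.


N_min = ln((xD*(1-xB))/(xB*(1-xD))) / ln(alpha)
Numerator inside ln: 0.8918 / 0.0018 = 495.444444
ln(495.444444) = 6.205455
ln(alpha) = ln(4.4) = 1.481605
N_min = 6.205455 / 1.481605 = 4.19


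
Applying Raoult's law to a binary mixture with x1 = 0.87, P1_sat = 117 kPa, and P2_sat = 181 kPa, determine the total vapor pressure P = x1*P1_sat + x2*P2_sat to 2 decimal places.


P = x1*P1_sat + x2*P2_sat
x2 = 1 - x1 = 1 - 0.87 = 0.13
P = 0.87*117 + 0.13*181
P = 101.79 + 23.53
P = 125.32 kPa


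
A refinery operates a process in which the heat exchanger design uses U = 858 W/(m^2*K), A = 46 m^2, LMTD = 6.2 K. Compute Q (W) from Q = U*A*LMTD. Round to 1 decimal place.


Q = U * A * LMTD
Q = 858 * 46 * 6.2
Q = 244701.6 W


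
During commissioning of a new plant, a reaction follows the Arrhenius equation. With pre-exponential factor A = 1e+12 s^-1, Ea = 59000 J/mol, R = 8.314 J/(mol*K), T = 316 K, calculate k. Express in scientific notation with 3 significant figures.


k = A * exp(-Ea/(R*T))
k = 1e+12 * exp(-59000 / (8.314 * 316))
k = 1e+12 * exp(-22.457164)
k = 1.77e+02


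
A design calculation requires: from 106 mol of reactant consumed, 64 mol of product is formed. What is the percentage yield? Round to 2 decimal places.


Yield = (moles product / moles consumed) * 100%
Yield = (64 / 106) * 100
Yield = 0.6038 * 100
Yield = 60.38%


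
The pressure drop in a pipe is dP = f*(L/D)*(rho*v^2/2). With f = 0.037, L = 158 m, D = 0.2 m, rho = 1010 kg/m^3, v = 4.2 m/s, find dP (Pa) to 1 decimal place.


dP = f * (L/D) * (rho*v^2/2)
dP = 0.037 * (158/0.2) * (1010*4.2^2/2)
L/D = 790.0
rho*v^2/2 = 1010*17.64/2 = 8908.2
dP = 0.037 * 790.0 * 8908.2
dP = 260386.7 Pa


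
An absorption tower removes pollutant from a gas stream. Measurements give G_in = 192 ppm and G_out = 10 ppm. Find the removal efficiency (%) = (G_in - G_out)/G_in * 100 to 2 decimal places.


Efficiency = (G_in - G_out) / G_in * 100%
Efficiency = (192 - 10) / 192 * 100
Efficiency = 182 / 192 * 100
Efficiency = 94.79%


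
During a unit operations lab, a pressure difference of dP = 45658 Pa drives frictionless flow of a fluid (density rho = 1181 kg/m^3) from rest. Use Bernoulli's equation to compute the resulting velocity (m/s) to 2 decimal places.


v = sqrt(2*dP/rho)
v = sqrt(2*45658/1181)
v = sqrt(77.320914)
v = 8.79 m/s


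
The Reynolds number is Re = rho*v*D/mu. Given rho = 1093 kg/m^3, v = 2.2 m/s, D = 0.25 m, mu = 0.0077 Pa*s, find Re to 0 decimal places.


Re = rho * v * D / mu
Re = 1093 * 2.2 * 0.25 / 0.0077
Re = 601.15 / 0.0077
Re = 78071


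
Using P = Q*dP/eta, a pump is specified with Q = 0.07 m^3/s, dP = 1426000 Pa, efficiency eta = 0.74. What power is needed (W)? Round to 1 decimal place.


P = Q * dP / eta
P = 0.07 * 1426000 / 0.74
P = 99820.0 / 0.74
P = 134891.9 W


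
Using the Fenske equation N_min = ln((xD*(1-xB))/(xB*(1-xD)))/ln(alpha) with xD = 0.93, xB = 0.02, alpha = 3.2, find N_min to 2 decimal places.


N_min = ln((xD*(1-xB))/(xB*(1-xD))) / ln(alpha)
Numerator inside ln: 0.9114 / 0.0014 = 651.0
ln(651.0) = 6.47851
ln(alpha) = ln(3.2) = 1.163151
N_min = 6.47851 / 1.163151 = 5.57


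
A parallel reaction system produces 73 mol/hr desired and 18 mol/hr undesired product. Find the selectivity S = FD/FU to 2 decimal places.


S = desired product rate / undesired product rate
S = 73 / 18
S = 4.06


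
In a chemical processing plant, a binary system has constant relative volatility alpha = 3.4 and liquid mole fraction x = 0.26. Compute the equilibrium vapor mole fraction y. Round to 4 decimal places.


y = alpha*x / (1 + (alpha-1)*x)
y = 3.4*0.26 / (1 + (3.4-1)*0.26)
y = 0.884 / (1 + 0.624)
y = 0.884 / 1.624
y = 0.5443


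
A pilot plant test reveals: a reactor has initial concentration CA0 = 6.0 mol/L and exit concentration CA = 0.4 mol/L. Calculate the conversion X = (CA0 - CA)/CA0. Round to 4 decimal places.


X = (CA0 - CA) / CA0
X = (6.0 - 0.4) / 6.0
X = 5.6 / 6.0
X = 0.9333


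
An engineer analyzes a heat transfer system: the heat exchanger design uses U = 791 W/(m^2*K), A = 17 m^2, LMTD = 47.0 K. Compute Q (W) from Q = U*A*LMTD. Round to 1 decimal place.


Q = U * A * LMTD
Q = 791 * 17 * 47.0
Q = 632009.0 W


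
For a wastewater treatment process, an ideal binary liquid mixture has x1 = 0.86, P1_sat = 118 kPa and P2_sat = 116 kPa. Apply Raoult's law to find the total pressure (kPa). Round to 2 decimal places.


P = x1*P1_sat + x2*P2_sat
x2 = 1 - x1 = 1 - 0.86 = 0.14
P = 0.86*118 + 0.14*116
P = 101.48 + 16.24
P = 117.72 kPa


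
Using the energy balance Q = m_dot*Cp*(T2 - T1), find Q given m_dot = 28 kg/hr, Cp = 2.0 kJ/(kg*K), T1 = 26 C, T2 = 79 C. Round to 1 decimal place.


Q = m_dot * Cp * (T2 - T1)
Q = 28 * 2.0 * (79 - 26)
Q = 28 * 2.0 * 53
Q = 2968.0 kJ/hr


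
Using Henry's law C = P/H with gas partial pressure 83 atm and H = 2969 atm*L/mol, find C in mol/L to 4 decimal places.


C = P / H
C = 83 / 2969
C = 0.0280 mol/L


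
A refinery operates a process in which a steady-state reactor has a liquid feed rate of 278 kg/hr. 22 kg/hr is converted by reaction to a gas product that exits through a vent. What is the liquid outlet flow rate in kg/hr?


Steady-state mass balance on the main outlet: F_out = F_in - F_removed
F_out = 278 - 22
F_out = 256 kg/hr


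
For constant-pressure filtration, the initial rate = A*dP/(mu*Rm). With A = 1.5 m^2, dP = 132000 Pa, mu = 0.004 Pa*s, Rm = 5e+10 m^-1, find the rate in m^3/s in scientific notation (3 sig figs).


rate = A * dP / (mu * Rm)
rate = 1.5 * 132000 / (0.004 * 5e+10)
rate = 198000.0 / 2.000e+08
rate = 9.90e-04 m^3/s


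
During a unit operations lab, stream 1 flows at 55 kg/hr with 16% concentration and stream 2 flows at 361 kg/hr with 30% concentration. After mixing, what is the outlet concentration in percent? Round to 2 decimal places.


Mass balance on solute: F1*x1 + F2*x2 = F3*x3
F3 = F1 + F2 = 55 + 361 = 416 kg/hr
x3 = (F1*x1 + F2*x2)/F3
x3 = (55*0.16 + 361*0.3) / 416
x3 = 28.15%


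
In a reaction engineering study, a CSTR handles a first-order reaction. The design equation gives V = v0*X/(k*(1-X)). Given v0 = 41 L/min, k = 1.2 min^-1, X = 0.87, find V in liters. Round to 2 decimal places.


V = v0 * X / (k * (1 - X))
V = 41 * 0.87 / (1.2 * (1 - 0.87))
V = 35.67 / (1.2 * 0.13)
V = 35.67 / 0.156
V = 228.65 L


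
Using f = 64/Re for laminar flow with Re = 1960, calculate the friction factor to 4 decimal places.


f = 64 / Re
f = 64 / 1960
f = 0.0327


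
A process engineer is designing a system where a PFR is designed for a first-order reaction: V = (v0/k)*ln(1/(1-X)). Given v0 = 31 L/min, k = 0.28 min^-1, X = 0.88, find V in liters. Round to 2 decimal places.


V = (v0/k) * ln(1/(1-X))
V = (31/0.28) * ln(1/(1-0.88))
V = 110.714286 * ln(8.333333)
V = 110.714286 * 2.120263
V = 234.74 L


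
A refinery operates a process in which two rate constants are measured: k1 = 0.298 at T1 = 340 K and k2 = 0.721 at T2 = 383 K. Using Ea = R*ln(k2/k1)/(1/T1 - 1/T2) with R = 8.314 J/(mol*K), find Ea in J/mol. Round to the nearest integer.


Ea = R * ln(k2/k1) / (1/T1 - 1/T2)
ln(k2/k1) = ln(0.721/0.298) = 0.8835457
1/T1 - 1/T2 = 1/340 - 1/383 = 0.000330210413
Ea = 8.314 * 0.8835457 / 0.000330210413
Ea = 22246 J/mol


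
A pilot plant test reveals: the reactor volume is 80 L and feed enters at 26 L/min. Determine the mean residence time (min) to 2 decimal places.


tau = V / v0
tau = 80 / 26
tau = 3.08 min


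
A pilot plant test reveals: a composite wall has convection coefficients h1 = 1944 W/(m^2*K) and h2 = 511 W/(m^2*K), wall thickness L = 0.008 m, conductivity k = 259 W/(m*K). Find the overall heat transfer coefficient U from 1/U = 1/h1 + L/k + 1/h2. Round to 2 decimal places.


1/U = 1/h1 + L/k + 1/h2
1/U = 1/1944 + 0.008/259 + 1/511
1/U = 0.0005144033 + 3.0888e-05 + 0.0019569472
1/U = 0.0025022385
U = 399.64 W/(m^2*K)


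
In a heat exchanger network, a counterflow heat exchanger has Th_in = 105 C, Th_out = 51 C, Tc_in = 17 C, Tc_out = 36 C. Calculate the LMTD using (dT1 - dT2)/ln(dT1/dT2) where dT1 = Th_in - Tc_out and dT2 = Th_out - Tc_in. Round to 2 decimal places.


dT1 = Th_in - Tc_out = 105 - 36 = 69
dT2 = Th_out - Tc_in = 51 - 17 = 34
LMTD = (dT1 - dT2) / ln(dT1/dT2)
LMTD = (69 - 34) / ln(69/34)
LMTD = 49.45 K


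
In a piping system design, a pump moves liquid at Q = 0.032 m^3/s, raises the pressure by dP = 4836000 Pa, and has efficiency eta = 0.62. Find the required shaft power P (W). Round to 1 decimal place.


P = Q * dP / eta
P = 0.032 * 4836000 / 0.62
P = 154752.0 / 0.62
P = 249600.0 W


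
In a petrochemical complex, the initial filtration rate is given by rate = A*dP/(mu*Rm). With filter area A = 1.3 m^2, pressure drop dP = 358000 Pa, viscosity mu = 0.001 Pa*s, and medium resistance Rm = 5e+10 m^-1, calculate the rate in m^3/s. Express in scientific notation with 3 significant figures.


rate = A * dP / (mu * Rm)
rate = 1.3 * 358000 / (0.001 * 5e+10)
rate = 465400.0 / 5.000e+07
rate = 9.31e-03 m^3/s


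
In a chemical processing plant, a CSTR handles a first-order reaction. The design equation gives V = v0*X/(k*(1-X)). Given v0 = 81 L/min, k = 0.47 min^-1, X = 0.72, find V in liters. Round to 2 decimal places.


V = v0 * X / (k * (1 - X))
V = 81 * 0.72 / (0.47 * (1 - 0.72))
V = 58.32 / (0.47 * 0.28)
V = 58.32 / 0.1316
V = 443.16 L


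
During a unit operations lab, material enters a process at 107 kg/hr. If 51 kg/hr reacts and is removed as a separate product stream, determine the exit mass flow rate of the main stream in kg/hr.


Steady-state mass balance on the main outlet: F_out = F_in - F_removed
F_out = 107 - 51
F_out = 56 kg/hr


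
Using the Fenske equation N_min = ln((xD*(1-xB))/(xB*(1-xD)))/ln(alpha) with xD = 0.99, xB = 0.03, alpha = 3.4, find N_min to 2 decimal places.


N_min = ln((xD*(1-xB))/(xB*(1-xD))) / ln(alpha)
Numerator inside ln: 0.9603 / 0.0003 = 3201.0
ln(3201.0) = 8.071219
ln(alpha) = ln(3.4) = 1.223775
N_min = 8.071219 / 1.223775 = 6.60


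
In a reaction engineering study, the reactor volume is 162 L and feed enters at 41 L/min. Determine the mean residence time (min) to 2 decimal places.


tau = V / v0
tau = 162 / 41
tau = 3.95 min


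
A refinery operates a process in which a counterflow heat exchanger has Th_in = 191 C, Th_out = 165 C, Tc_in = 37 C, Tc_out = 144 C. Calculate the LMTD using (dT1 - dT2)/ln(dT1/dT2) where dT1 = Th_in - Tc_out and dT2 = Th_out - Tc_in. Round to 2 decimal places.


dT1 = Th_in - Tc_out = 191 - 144 = 47
dT2 = Th_out - Tc_in = 165 - 37 = 128
LMTD = (dT1 - dT2) / ln(dT1/dT2)
LMTD = (47 - 128) / ln(47/128)
LMTD = 80.85 K


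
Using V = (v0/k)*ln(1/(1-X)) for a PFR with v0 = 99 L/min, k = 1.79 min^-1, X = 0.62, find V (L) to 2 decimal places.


V = (v0/k) * ln(1/(1-X))
V = (99/1.79) * ln(1/(1-0.62))
V = 55.307263 * ln(2.631579)
V = 55.307263 * 0.967584
V = 53.51 L


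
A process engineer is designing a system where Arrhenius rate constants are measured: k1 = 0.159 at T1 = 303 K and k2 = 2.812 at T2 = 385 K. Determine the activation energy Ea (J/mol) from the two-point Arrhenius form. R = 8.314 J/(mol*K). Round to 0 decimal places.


Ea = R * ln(k2/k1) / (1/T1 - 1/T2)
ln(k2/k1) = ln(2.812/0.159) = 2.8727471
1/T1 - 1/T2 = 1/303 - 1/385 = 0.000702927436
Ea = 8.314 * 2.8727471 / 0.000702927436
Ea = 33978 J/mol


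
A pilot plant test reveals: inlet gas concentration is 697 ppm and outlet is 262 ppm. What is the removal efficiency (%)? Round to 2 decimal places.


Efficiency = (G_in - G_out) / G_in * 100%
Efficiency = (697 - 262) / 697 * 100
Efficiency = 435 / 697 * 100
Efficiency = 62.41%


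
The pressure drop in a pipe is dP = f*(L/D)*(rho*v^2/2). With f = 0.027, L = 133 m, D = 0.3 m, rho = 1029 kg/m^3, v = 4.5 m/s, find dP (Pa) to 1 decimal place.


dP = f * (L/D) * (rho*v^2/2)
dP = 0.027 * (133/0.3) * (1029*4.5^2/2)
L/D = 443.33333333
rho*v^2/2 = 1029*20.25/2 = 10418.625
dP = 0.027 * 443.33333333 * 10418.625
dP = 124710.9 Pa


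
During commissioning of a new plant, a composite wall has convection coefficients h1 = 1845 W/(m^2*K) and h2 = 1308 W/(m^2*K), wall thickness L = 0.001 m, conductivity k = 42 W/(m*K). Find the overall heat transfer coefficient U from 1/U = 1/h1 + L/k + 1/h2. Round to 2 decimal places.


1/U = 1/h1 + L/k + 1/h2
1/U = 1/1845 + 0.001/42 + 1/1308
1/U = 0.0005420054 + 2.38095e-05 + 0.000764526
1/U = 0.0013303409
U = 751.69 W/(m^2*K)


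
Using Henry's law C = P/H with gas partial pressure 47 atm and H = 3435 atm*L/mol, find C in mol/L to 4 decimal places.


C = P / H
C = 47 / 3435
C = 0.0137 mol/L


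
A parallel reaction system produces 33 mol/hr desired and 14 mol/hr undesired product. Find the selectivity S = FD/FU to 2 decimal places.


S = desired product rate / undesired product rate
S = 33 / 14
S = 2.36


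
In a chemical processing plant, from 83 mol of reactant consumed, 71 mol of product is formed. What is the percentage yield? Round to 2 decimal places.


Yield = (moles product / moles consumed) * 100%
Yield = (71 / 83) * 100
Yield = 0.8554 * 100
Yield = 85.54%


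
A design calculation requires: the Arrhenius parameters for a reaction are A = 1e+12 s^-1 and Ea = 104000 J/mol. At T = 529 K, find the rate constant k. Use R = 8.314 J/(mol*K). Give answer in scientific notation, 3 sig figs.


k = A * exp(-Ea/(R*T))
k = 1e+12 * exp(-104000 / (8.314 * 529))
k = 1e+12 * exp(-23.646542)
k = 5.38e+01


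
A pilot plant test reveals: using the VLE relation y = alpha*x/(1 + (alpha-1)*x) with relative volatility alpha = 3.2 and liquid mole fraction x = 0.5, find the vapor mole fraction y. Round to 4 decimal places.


y = alpha*x / (1 + (alpha-1)*x)
y = 3.2*0.5 / (1 + (3.2-1)*0.5)
y = 1.6 / (1 + 1.1)
y = 1.6 / 2.1
y = 0.7619


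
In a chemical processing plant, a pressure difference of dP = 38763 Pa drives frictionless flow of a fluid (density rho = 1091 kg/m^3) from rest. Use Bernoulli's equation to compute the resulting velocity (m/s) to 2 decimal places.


v = sqrt(2*dP/rho)
v = sqrt(2*38763/1091)
v = sqrt(71.059578)
v = 8.43 m/s


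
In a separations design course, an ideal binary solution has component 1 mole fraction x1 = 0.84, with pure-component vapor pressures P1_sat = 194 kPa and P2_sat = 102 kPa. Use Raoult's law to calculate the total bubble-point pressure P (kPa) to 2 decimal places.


P = x1*P1_sat + x2*P2_sat
x2 = 1 - x1 = 1 - 0.84 = 0.16
P = 0.84*194 + 0.16*102
P = 162.96 + 16.32
P = 179.28 kPa


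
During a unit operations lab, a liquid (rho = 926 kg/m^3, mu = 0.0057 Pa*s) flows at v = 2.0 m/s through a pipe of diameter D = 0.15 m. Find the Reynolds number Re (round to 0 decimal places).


Re = rho * v * D / mu
Re = 926 * 2.0 * 0.15 / 0.0057
Re = 277.8 / 0.0057
Re = 48737


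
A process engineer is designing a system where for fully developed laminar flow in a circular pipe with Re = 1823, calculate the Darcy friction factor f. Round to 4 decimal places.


f = 64 / Re
f = 64 / 1823
f = 0.0351


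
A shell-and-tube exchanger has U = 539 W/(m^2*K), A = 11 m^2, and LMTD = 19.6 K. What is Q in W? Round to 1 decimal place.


Q = U * A * LMTD
Q = 539 * 11 * 19.6
Q = 116208.4 W


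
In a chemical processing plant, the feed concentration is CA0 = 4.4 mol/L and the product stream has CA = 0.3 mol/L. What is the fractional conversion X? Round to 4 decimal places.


X = (CA0 - CA) / CA0
X = (4.4 - 0.3) / 4.4
X = 4.1 / 4.4
X = 0.9318


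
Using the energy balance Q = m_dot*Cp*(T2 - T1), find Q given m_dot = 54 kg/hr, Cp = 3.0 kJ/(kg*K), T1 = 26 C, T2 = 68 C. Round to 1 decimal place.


Q = m_dot * Cp * (T2 - T1)
Q = 54 * 3.0 * (68 - 26)
Q = 54 * 3.0 * 42
Q = 6804.0 kJ/hr


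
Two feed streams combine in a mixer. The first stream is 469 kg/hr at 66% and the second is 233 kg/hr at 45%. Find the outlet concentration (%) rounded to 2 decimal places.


Mass balance on solute: F1*x1 + F2*x2 = F3*x3
F3 = F1 + F2 = 469 + 233 = 702 kg/hr
x3 = (F1*x1 + F2*x2)/F3
x3 = (469*0.66 + 233*0.45) / 702
x3 = 59.03%


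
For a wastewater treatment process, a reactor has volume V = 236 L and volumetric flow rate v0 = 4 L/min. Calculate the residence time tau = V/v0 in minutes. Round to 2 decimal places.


tau = V / v0
tau = 236 / 4
tau = 59.00 min


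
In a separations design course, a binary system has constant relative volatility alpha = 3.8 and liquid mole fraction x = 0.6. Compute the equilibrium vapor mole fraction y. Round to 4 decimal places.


y = alpha*x / (1 + (alpha-1)*x)
y = 3.8*0.6 / (1 + (3.8-1)*0.6)
y = 2.28 / (1 + 1.68)
y = 2.28 / 2.68
y = 0.8507


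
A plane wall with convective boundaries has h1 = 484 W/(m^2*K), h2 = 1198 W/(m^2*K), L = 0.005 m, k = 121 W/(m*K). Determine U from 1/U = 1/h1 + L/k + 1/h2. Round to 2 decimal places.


1/U = 1/h1 + L/k + 1/h2
1/U = 1/484 + 0.005/121 + 1/1198
1/U = 0.0020661157 + 4.13223e-05 + 0.0008347245
1/U = 0.0029421625
U = 339.89 W/(m^2*K)


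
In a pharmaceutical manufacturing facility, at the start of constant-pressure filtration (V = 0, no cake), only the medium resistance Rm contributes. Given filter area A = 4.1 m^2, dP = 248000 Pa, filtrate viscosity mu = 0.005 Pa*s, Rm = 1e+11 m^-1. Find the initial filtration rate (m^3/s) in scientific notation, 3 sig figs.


rate = A * dP / (mu * Rm)
rate = 4.1 * 248000 / (0.005 * 1e+11)
rate = 1016800.0 / 5.000e+08
rate = 2.03e-03 m^3/s


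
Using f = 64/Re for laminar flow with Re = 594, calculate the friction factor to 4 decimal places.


f = 64 / Re
f = 64 / 594
f = 0.1077


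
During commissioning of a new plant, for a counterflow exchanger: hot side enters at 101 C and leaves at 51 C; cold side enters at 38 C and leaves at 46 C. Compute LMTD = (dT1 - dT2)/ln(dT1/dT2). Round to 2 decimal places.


dT1 = Th_in - Tc_out = 101 - 46 = 55
dT2 = Th_out - Tc_in = 51 - 38 = 13
LMTD = (dT1 - dT2) / ln(dT1/dT2)
LMTD = (55 - 13) / ln(55/13)
LMTD = 29.12 K


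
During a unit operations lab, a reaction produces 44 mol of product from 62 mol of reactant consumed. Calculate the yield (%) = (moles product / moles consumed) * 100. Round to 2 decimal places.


Yield = (moles product / moles consumed) * 100%
Yield = (44 / 62) * 100
Yield = 0.7097 * 100
Yield = 70.97%


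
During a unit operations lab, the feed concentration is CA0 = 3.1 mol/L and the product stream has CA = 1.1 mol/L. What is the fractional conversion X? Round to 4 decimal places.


X = (CA0 - CA) / CA0
X = (3.1 - 1.1) / 3.1
X = 2.0 / 3.1
X = 0.6452


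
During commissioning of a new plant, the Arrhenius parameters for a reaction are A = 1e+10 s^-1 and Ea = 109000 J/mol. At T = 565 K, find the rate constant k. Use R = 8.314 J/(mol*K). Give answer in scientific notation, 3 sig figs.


k = A * exp(-Ea/(R*T))
k = 1e+10 * exp(-109000 / (8.314 * 565))
k = 1e+10 * exp(-23.204276)
k = 8.37e-01


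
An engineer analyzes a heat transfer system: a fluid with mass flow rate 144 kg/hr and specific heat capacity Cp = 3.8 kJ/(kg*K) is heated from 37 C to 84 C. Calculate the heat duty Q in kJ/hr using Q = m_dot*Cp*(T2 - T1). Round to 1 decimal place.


Q = m_dot * Cp * (T2 - T1)
Q = 144 * 3.8 * (84 - 37)
Q = 144 * 3.8 * 47
Q = 25718.4 kJ/hr


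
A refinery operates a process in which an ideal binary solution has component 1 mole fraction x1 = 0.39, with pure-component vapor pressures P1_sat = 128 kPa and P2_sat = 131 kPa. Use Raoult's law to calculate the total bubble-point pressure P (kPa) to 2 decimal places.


P = x1*P1_sat + x2*P2_sat
x2 = 1 - x1 = 1 - 0.39 = 0.61
P = 0.39*128 + 0.61*131
P = 49.92 + 79.91
P = 129.83 kPa


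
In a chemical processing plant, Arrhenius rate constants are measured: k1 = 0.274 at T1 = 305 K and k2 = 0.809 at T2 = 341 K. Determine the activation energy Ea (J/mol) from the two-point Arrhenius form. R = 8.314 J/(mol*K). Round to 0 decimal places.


Ea = R * ln(k2/k1) / (1/T1 - 1/T2)
ln(k2/k1) = ln(0.809/0.274) = 1.0826708
1/T1 - 1/T2 = 1/305 - 1/341 = 0.000346137205
Ea = 8.314 * 1.0826708 / 0.000346137205
Ea = 26005 J/mol


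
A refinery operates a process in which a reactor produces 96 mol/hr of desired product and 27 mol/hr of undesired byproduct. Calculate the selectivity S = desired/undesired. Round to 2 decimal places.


S = desired product rate / undesired product rate
S = 96 / 27
S = 3.56


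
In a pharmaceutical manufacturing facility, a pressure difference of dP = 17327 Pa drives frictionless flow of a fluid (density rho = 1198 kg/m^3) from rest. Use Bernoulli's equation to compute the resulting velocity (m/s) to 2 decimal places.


v = sqrt(2*dP/rho)
v = sqrt(2*17327/1198)
v = sqrt(28.926544)
v = 5.38 m/s


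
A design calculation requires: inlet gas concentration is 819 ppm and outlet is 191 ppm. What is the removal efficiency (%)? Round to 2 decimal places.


Efficiency = (G_in - G_out) / G_in * 100%
Efficiency = (819 - 191) / 819 * 100
Efficiency = 628 / 819 * 100
Efficiency = 76.68%


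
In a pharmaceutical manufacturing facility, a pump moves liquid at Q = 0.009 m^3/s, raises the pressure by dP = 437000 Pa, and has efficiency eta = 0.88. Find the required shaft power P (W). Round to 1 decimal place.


P = Q * dP / eta
P = 0.009 * 437000 / 0.88
P = 3933.0 / 0.88
P = 4469.3 W


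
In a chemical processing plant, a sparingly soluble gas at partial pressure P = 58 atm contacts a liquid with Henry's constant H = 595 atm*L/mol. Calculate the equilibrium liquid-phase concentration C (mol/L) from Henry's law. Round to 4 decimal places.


C = P / H
C = 58 / 595
C = 0.0975 mol/L


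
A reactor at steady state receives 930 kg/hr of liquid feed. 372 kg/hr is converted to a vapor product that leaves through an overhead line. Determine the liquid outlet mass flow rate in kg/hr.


Steady-state mass balance on the main outlet: F_out = F_in - F_removed
F_out = 930 - 372
F_out = 558 kg/hr


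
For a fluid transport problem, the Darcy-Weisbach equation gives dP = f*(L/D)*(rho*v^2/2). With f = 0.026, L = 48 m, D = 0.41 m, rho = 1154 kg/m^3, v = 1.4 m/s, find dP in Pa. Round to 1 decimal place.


dP = f * (L/D) * (rho*v^2/2)
dP = 0.026 * (48/0.41) * (1154*1.4^2/2)
L/D = 117.07317073
rho*v^2/2 = 1154*1.96/2 = 1130.92
dP = 0.026 * 117.07317073 * 1130.92
dP = 3442.4 Pa


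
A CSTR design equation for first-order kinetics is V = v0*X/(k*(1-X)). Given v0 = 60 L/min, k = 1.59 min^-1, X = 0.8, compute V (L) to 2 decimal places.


V = v0 * X / (k * (1 - X))
V = 60 * 0.8 / (1.59 * (1 - 0.8))
V = 48.0 / (1.59 * 0.2)
V = 48.0 / 0.318
V = 150.94 L


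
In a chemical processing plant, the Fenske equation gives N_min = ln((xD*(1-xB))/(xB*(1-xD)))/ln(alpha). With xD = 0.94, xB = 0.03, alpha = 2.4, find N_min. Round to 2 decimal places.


N_min = ln((xD*(1-xB))/(xB*(1-xD))) / ln(alpha)
Numerator inside ln: 0.9118 / 0.0018 = 506.555556
ln(506.555556) = 6.227634
ln(alpha) = ln(2.4) = 0.875469
N_min = 6.227634 / 0.875469 = 7.11


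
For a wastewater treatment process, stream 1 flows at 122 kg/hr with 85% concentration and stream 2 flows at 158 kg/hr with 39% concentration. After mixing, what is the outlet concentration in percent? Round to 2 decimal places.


Mass balance on solute: F1*x1 + F2*x2 = F3*x3
F3 = F1 + F2 = 122 + 158 = 280 kg/hr
x3 = (F1*x1 + F2*x2)/F3
x3 = (122*0.85 + 158*0.39) / 280
x3 = 59.04%


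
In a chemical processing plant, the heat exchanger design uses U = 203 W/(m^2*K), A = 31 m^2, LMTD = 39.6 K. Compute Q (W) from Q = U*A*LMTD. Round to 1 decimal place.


Q = U * A * LMTD
Q = 203 * 31 * 39.6
Q = 249202.8 W


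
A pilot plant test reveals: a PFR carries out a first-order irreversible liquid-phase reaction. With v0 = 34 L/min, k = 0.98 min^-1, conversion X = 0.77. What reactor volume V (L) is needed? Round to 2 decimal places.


V = (v0/k) * ln(1/(1-X))
V = (34/0.98) * ln(1/(1-0.77))
V = 34.693878 * ln(4.347826)
V = 34.693878 * 1.469676
V = 50.99 L


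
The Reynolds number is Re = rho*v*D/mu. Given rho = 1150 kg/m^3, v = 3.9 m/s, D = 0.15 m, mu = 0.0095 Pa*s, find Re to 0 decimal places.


Re = rho * v * D / mu
Re = 1150 * 3.9 * 0.15 / 0.0095
Re = 672.75 / 0.0095
Re = 70816


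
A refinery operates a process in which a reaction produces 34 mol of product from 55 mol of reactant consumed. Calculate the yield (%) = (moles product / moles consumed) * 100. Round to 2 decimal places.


Yield = (moles product / moles consumed) * 100%
Yield = (34 / 55) * 100
Yield = 0.6182 * 100
Yield = 61.82%


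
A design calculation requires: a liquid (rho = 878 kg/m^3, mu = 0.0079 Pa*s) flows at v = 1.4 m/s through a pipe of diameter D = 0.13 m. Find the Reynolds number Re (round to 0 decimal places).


Re = rho * v * D / mu
Re = 878 * 1.4 * 0.13 / 0.0079
Re = 159.796 / 0.0079
Re = 20227


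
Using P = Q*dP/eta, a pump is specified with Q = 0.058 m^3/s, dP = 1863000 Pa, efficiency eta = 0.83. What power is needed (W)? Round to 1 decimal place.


P = Q * dP / eta
P = 0.058 * 1863000 / 0.83
P = 108054.0 / 0.83
P = 130185.5 W


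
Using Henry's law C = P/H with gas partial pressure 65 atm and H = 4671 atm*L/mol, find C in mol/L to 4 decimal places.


C = P / H
C = 65 / 4671
C = 0.0139 mol/L


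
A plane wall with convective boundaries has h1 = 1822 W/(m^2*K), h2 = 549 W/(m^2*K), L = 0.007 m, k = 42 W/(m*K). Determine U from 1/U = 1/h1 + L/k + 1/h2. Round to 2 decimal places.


1/U = 1/h1 + L/k + 1/h2
1/U = 1/1822 + 0.007/42 + 1/549
1/U = 0.0005488474 + 0.0001666667 + 0.0018214936
1/U = 0.0025370077
U = 394.17 W/(m^2*K)


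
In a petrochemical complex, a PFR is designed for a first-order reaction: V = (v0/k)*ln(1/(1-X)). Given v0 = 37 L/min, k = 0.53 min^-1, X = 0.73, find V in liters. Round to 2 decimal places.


V = (v0/k) * ln(1/(1-X))
V = (37/0.53) * ln(1/(1-0.73))
V = 69.811321 * ln(3.703704)
V = 69.811321 * 1.309333
V = 91.41 L


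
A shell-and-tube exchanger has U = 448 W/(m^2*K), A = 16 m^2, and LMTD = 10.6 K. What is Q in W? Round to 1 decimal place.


Q = U * A * LMTD
Q = 448 * 16 * 10.6
Q = 75980.8 W


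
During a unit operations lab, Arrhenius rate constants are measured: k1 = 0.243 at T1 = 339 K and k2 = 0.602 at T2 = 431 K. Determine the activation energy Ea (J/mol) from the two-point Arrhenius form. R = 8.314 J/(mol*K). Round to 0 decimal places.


Ea = R * ln(k2/k1) / (1/T1 - 1/T2)
ln(k2/k1) = ln(0.602/0.243) = 0.907196
1/T1 - 1/T2 = 1/339 - 1/431 = 0.000629666893
Ea = 8.314 * 0.907196 / 0.000629666893
Ea = 11978 J/mol


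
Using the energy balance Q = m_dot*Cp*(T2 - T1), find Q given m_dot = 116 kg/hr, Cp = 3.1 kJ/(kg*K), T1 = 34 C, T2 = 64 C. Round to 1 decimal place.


Q = m_dot * Cp * (T2 - T1)
Q = 116 * 3.1 * (64 - 34)
Q = 116 * 3.1 * 30
Q = 10788.0 kJ/hr


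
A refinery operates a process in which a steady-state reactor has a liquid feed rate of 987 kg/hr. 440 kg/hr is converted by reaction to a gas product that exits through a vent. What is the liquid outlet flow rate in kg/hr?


Steady-state mass balance on the main outlet: F_out = F_in - F_removed
F_out = 987 - 440
F_out = 547 kg/hr


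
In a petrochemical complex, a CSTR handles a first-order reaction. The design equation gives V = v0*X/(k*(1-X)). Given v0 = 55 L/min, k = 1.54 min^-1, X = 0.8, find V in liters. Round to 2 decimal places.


V = v0 * X / (k * (1 - X))
V = 55 * 0.8 / (1.54 * (1 - 0.8))
V = 44.0 / (1.54 * 0.2)
V = 44.0 / 0.308
V = 142.86 L


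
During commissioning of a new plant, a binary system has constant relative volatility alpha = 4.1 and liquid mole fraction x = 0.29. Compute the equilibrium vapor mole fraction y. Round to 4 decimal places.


y = alpha*x / (1 + (alpha-1)*x)
y = 4.1*0.29 / (1 + (4.1-1)*0.29)
y = 1.189 / (1 + 0.899)
y = 1.189 / 1.899
y = 0.6261


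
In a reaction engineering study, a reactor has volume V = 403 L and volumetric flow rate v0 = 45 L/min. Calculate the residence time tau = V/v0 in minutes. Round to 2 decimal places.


tau = V / v0
tau = 403 / 45
tau = 8.96 min


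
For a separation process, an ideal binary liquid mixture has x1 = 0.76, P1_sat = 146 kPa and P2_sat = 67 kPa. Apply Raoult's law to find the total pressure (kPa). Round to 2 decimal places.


P = x1*P1_sat + x2*P2_sat
x2 = 1 - x1 = 1 - 0.76 = 0.24
P = 0.76*146 + 0.24*67
P = 110.96 + 16.08
P = 127.04 kPa


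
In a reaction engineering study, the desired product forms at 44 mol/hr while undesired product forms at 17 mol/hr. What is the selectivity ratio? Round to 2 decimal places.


S = desired product rate / undesired product rate
S = 44 / 17
S = 2.59


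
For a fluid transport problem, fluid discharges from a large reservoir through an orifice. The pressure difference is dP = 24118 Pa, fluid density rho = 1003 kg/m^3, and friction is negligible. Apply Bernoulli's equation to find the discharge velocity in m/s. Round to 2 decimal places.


v = sqrt(2*dP/rho)
v = sqrt(2*24118/1003)
v = sqrt(48.091725)
v = 6.93 m/s
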